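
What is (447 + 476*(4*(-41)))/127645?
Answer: -77617/127645 ≈ -0.60807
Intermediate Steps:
(447 + 476*(4*(-41)))/127645 = (447 + 476*(-164))*(1/127645) = (447 - 78064)*(1/127645) = -77617*1/127645 = -77617/127645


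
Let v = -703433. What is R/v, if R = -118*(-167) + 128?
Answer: -19834/703433 ≈ -0.028196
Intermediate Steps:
R = 19834 (R = 19706 + 128 = 19834)
R/v = 19834/(-703433) = 19834*(-1/703433) = -19834/703433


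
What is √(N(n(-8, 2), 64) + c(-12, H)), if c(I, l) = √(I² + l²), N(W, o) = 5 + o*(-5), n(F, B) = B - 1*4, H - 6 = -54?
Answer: √(-315 + 12*√17) ≈ 16.295*I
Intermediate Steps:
H = -48 (H = 6 - 54 = -48)
n(F, B) = -4 + B (n(F, B) = B - 4 = -4 + B)
N(W, o) = 5 - 5*o
√(N(n(-8, 2), 64) + c(-12, H)) = √((5 - 5*64) + √((-12)² + (-48)²)) = √((5 - 320) + √(144 + 2304)) = √(-315 + √2448) = √(-315 + 12*√17)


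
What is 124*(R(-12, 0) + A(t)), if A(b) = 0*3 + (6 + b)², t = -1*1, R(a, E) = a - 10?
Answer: 372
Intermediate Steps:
R(a, E) = -10 + a
t = -1
A(b) = (6 + b)² (A(b) = 0 + (6 + b)² = (6 + b)²)
124*(R(-12, 0) + A(t)) = 124*((-10 - 12) + (6 - 1)²) = 124*(-22 + 5²) = 124*(-22 + 25) = 124*3 = 372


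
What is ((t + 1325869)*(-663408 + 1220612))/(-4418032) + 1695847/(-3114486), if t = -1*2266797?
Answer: 102055173523379783/859993675722 ≈ 1.1867e+5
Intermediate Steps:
t = -2266797
((t + 1325869)*(-663408 + 1220612))/(-4418032) + 1695847/(-3114486) = ((-2266797 + 1325869)*(-663408 + 1220612))/(-4418032) + 1695847/(-3114486) = -940928*557204*(-1/4418032) + 1695847*(-1/3114486) = -524288845312*(-1/4418032) - 1695847/3114486 = 32768052832/276127 - 1695847/3114486 = 102055173523379783/859993675722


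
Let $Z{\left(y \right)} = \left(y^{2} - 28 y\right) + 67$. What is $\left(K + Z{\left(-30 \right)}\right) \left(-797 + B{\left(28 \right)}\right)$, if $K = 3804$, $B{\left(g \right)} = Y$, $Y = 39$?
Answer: $-4253138$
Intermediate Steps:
$B{\left(g \right)} = 39$
$Z{\left(y \right)} = 67 + y^{2} - 28 y$
$\left(K + Z{\left(-30 \right)}\right) \left(-797 + B{\left(28 \right)}\right) = \left(3804 + \left(67 + \left(-30\right)^{2} - -840\right)\right) \left(-797 + 39\right) = \left(3804 + \left(67 + 900 + 840\right)\right) \left(-758\right) = \left(3804 + 1807\right) \left(-758\right) = 5611 \left(-758\right) = -4253138$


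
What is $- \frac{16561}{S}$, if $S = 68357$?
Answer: $- \frac{16561}{68357} \approx -0.24227$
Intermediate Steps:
$- \frac{16561}{S} = - \frac{16561}{68357}$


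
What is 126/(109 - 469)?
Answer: -7/20 ≈ -0.35000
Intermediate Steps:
126/(109 - 469) = 126/(-360) = 126*(-1/360) = -7/20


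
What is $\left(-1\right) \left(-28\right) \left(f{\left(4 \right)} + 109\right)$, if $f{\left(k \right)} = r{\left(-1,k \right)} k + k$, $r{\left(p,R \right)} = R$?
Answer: $3612$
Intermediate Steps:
$f{\left(k \right)} = k + k^{2}$ ($f{\left(k \right)} = k k + k = k^{2} + k = k + k^{2}$)
$\left(-1\right) \left(-28\right) \left(f{\left(4 \right)} + 109\right) = \left(-1\right) \left(-28\right) \left(4 \left(1 + 4\right) + 109\right) = 28 \left(4 \cdot 5 + 109\right) = 28 \left(20 + 109\right) = 28 \cdot 129 = 3612$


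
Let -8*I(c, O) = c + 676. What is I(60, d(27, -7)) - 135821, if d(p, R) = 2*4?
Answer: -135913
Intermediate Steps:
d(p, R) = 8
I(c, O) = -169/2 - c/8 (I(c, O) = -(c + 676)/8 = -(676 + c)/8 = -169/2 - c/8)
I(60, d(27, -7)) - 135821 = (-169/2 - 1/8*60) - 135821 = (-169/2 - 15/2) - 135821 = -92 - 135821 = -135913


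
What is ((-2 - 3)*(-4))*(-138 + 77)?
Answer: -1220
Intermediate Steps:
((-2 - 3)*(-4))*(-138 + 77) = -5*(-4)*(-61) = 20*(-61) = -1220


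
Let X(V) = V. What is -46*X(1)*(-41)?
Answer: 1886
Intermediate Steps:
-46*X(1)*(-41) = -46*1*(-41) = -46*(-41) = 1886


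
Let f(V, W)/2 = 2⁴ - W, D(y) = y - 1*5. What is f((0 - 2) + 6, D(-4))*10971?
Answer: 548550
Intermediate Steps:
D(y) = -5 + y (D(y) = y - 5 = -5 + y)
f(V, W) = 32 - 2*W (f(V, W) = 2*(2⁴ - W) = 2*(16 - W) = 32 - 2*W)
f((0 - 2) + 6, D(-4))*10971 = (32 - 2*(-5 - 4))*10971 = (32 - 2*(-9))*10971 = (32 + 18)*10971 = 50*10971 = 548550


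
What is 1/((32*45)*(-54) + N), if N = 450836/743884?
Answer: -185971/14460992251 ≈ -1.2860e-5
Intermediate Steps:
N = 112709/185971 (N = 450836*(1/743884) = 112709/185971 ≈ 0.60606)
1/((32*45)*(-54) + N) = 1/((32*45)*(-54) + 112709/185971) = 1/(1440*(-54) + 112709/185971) = 1/(-77760 + 112709/185971) = 1/(-14460992251/185971) = -185971/14460992251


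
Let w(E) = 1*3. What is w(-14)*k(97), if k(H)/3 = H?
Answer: 873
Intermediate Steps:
w(E) = 3
k(H) = 3*H
w(-14)*k(97) = 3*(3*97) = 3*291 = 873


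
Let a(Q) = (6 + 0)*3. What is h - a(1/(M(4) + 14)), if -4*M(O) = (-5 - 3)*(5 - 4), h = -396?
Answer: -414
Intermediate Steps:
M(O) = 2 (M(O) = -(-5 - 3)*(5 - 4)/4 = -(-2) = -1/4*(-8) = 2)
a(Q) = 18 (a(Q) = 6*3 = 18)
h - a(1/(M(4) + 14)) = -396 - 1*18 = -396 - 18 = -414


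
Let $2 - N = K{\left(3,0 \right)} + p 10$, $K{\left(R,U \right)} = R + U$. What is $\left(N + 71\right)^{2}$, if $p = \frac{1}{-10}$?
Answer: $5041$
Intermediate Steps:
$p = - \frac{1}{10} \approx -0.1$
$N = 0$ ($N = 2 - \left(\left(3 + 0\right) - 1\right) = 2 - \left(3 - 1\right) = 2 - 2 = 0$)
$\left(N + 71\right)^{2} = \left(0 + 71\right)^{2} = 71^{2} = 5041$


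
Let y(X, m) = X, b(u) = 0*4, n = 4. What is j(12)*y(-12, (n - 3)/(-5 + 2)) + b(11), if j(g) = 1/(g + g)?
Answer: -½ ≈ -0.50000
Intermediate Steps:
b(u) = 0
j(g) = 1/(2*g)
j(12)*y(-12, (n - 3)/(-5 + 2)) + b(11) = ((½)/12)*(-12) + 0 = ((½)*(1/12))*(-12) + 0 = (1/24)*(-12) + 0 = -½ + 0 = -½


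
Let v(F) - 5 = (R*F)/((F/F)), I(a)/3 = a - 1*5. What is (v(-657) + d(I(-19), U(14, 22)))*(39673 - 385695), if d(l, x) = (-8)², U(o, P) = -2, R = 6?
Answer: 1340143206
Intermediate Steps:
I(a) = -15 + 3*a (I(a) = 3*(a - 1*5) = 3*(a - 5) = 3*(-5 + a) = -15 + 3*a)
d(l, x) = 64
v(F) = 5 + 6*F (v(F) = 5 + (6*F)/((F/F)) = 5 + (6*F)/1 = 5 + (6*F)*1 = 5 + 6*F)
(v(-657) + d(I(-19), U(14, 22)))*(39673 - 385695) = ((5 + 6*(-657)) + 64)*(39673 - 385695) = ((5 - 3942) + 64)*(-346022) = (-3937 + 64)*(-346022) = -3873*(-346022) = 1340143206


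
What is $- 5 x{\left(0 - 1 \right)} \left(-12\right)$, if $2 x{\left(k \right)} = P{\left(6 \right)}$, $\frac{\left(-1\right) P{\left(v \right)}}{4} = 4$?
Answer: $-480$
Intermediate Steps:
$P{\left(v \right)} = -16$ ($P{\left(v \right)} = \left(-4\right) 4 = -16$)
$x{\left(k \right)} = -8$ ($x{\left(k \right)} = \frac{1}{2} \left(-16\right) = -8$)
$- 5 x{\left(0 - 1 \right)} \left(-12\right) = - 5 \left(\left(-8\right) \left(-12\right)\right) = \left(-5\right) 96 = -480$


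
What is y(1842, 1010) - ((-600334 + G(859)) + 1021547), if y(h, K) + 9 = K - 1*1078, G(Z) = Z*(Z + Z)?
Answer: -1897052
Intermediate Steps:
G(Z) = 2*Z² (G(Z) = Z*(2*Z) = 2*Z²)
y(h, K) = -1087 + K (y(h, K) = -9 + (K - 1*1078) = -9 + (K - 1078) = -9 + (-1078 + K) = -1087 + K)
y(1842, 1010) - ((-600334 + G(859)) + 1021547) = (-1087 + 1010) - ((-600334 + 2*859²) + 1021547) = -77 - ((-600334 + 2*737881) + 1021547) = -77 - ((-600334 + 1475762) + 1021547) = -77 - (875428 + 1021547) = -77 - 1*1896975 = -77 - 1896975 = -1897052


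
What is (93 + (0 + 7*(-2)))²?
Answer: 6241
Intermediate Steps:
(93 + (0 + 7*(-2)))² = (93 + (0 - 14))² = (93 - 14)² = 79² = 6241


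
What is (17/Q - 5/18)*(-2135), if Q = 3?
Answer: -207095/18 ≈ -11505.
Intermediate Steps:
(17/Q - 5/18)*(-2135) = (17/3 - 5/18)*(-2135) = (97/18)*(-2135) = -207095/18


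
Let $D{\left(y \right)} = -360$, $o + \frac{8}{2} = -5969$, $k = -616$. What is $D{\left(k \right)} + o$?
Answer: $-6333$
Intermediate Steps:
$o = -5973$ ($o = -4 - 5969 = -5973$)
$D{\left(k \right)} + o = -360 - 5973 = -6333$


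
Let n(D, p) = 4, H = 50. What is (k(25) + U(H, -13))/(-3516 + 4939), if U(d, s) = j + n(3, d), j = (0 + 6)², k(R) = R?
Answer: 65/1423 ≈ 0.045678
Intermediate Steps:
j = 36 (j = 6² = 36)
U(d, s) = 40 (U(d, s) = 36 + 4 = 40)
(k(25) + U(H, -13))/(-3516 + 4939) = (25 + 40)/(-3516 + 4939) = 65/1423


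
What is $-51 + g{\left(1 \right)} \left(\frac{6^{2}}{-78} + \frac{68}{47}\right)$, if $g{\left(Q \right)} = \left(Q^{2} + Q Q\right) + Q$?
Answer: $- \frac{29355}{611} \approx -48.044$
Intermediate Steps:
$g{\left(Q \right)} = Q + 2 Q^{2}$ ($g{\left(Q \right)} = \left(Q^{2} + Q^{2}\right) + Q = 2 Q^{2} + Q = Q + 2 Q^{2}$)
$-51 + g{\left(1 \right)} \left(\frac{6^{2}}{-78} + \frac{68}{47}\right) = -51 + 1 \left(1 + 2 \cdot 1\right) \left(\frac{6^{2}}{-78} + \frac{68}{47}\right) = -51 + 1 \left(1 + 2\right) \left(36 \left(- \frac{1}{78}\right) + 68 \cdot \frac{1}{47}\right) = -51 + 1 \cdot 3 \left(- \frac{6}{13} + \frac{68}{47}\right) = -51 + 3 \cdot \frac{602}{611} = -51 + \frac{1806}{611} = - \frac{29355}{611}$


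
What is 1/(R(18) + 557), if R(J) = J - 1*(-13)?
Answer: 1/588 ≈ 0.0017007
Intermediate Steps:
R(J) = 13 + J (R(J) = J + 13 = 13 + J)
1/(R(18) + 557) = 1/((13 + 18) + 557) = 1/(31 + 557) = 1/588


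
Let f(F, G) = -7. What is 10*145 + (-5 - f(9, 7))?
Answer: 1452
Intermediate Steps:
10*145 + (-5 - f(9, 7)) = 10*145 + (-5 - 1*(-7)) = 1450 + (-5 + 7) = 1450 + 2 = 1452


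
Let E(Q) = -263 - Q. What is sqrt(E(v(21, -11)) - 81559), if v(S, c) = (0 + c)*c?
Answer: I*sqrt(81943) ≈ 286.26*I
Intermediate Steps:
v(S, c) = c**2 (v(S, c) = c*c = c**2)
sqrt(E(v(21, -11)) - 81559) = sqrt((-263 - 1*(-11)**2) - 81559) = sqrt((-263 - 1*121) - 81559) = sqrt((-263 - 121) - 81559) = sqrt(-384 - 81559) = sqrt(-81943) = I*sqrt(81943)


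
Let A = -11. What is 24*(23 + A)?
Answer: 288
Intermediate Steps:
24*(23 + A) = 24*(23 - 11) = 24*12 = 288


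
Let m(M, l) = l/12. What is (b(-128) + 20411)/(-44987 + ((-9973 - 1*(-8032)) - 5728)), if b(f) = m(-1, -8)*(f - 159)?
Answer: -61807/157968 ≈ -0.39126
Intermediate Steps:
m(M, l) = l/12 (m(M, l) = l*(1/12) = l/12)
b(f) = 106 - 2*f/3 (b(f) = ((1/12)*(-8))*(f - 159) = -2*(-159 + f)/3 = 106 - 2*f/3)
(b(-128) + 20411)/(-44987 + ((-9973 - 1*(-8032)) - 5728)) = ((106 - 2/3*(-128)) + 20411)/(-44987 + ((-9973 - 1*(-8032)) - 5728)) = ((106 + 256/3) + 20411)/(-44987 + ((-9973 + 8032) - 5728)) = (574/3 + 20411)/(-44987 + (-1941 - 5728)) = 61807/(3*(-44987 - 7669)) = (61807/3)/(-52656) = (61807/3)*(-1/52656) = -61807/157968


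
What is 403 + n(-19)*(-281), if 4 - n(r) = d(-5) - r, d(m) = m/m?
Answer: 4899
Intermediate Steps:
d(m) = 1
n(r) = 3 + r (n(r) = 4 - (1 - r) = 4 + (-1 + r) = 3 + r)
403 + n(-19)*(-281) = 403 + (3 - 19)*(-281) = 403 - 16*(-281) = 403 + 4496 = 4899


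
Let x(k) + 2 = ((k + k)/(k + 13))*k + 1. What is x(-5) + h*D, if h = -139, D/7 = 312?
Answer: -1214283/4 ≈ -3.0357e+5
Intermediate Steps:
D = 2184 (D = 7*312 = 2184)
x(k) = -1 + 2*k**2/(13 + k) (x(k) = -2 + (((k + k)/(k + 13))*k + 1) = -2 + (((2*k)/(13 + k))*k + 1) = -2 + ((2*k/(13 + k))*k + 1) = -2 + (2*k**2/(13 + k) + 1) = -2 + (1 + 2*k**2/(13 + k)) = -1 + 2*k**2/(13 + k))
x(-5) + h*D = (-13 - 1*(-5) + 2*(-5)**2)/(13 - 5) - 139*2184 = (-13 + 5 + 2*25)/8 - 303576 = (-13 + 5 + 50)/8 - 303576 = (1/8)*42 - 303576 = 21/4 - 303576 = -1214283/4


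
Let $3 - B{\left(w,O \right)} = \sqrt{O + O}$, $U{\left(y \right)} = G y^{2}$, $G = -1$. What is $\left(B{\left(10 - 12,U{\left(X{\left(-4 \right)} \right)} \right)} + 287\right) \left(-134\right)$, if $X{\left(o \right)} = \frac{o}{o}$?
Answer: $-38860 + 134 i \sqrt{2} \approx -38860.0 + 189.5 i$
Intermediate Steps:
$X{\left(o \right)} = 1$
$U{\left(y \right)} = - y^{2}$
$B{\left(w,O \right)} = 3 - \sqrt{2} \sqrt{O}$ ($B{\left(w,O \right)} = 3 - \sqrt{O + O} = 3 - \sqrt{2 O} = 3 - \sqrt{2} \sqrt{O}$)
$\left(B{\left(10 - 12,U{\left(X{\left(-4 \right)} \right)} \right)} + 287\right) \left(-134\right) = \left(\left(3 - \sqrt{2} \sqrt{- 1^{2}}\right) + 287\right) \left(-134\right) = \left(\left(3 - \sqrt{2} \sqrt{\left(-1\right) 1}\right) + 287\right) \left(-134\right) = \left(\left(3 - \sqrt{2} \sqrt{-1}\right) + 287\right) \left(-134\right) = \left(\left(3 - \sqrt{2} i\right) + 287\right) \left(-134\right) = \left(\left(3 - i \sqrt{2}\right) + 287\right) \left(-134\right) = \left(290 - i \sqrt{2}\right) \left(-134\right) = -38860 + 134 i \sqrt{2}$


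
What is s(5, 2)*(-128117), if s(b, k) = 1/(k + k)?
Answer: -128117/4 ≈ -32029.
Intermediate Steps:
s(b, k) = 1/(2*k)
s(5, 2)*(-128117) = ((1/2)/2)*(-128117) = ((1/2)*(1/2))*(-128117) = (1/4)*(-128117) = -128117/4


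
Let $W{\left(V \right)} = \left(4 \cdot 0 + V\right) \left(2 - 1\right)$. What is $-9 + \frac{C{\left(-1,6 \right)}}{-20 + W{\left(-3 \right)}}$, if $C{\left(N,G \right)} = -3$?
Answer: $- \frac{204}{23} \approx -8.8696$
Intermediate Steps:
$W{\left(V \right)} = V$ ($W{\left(V \right)} = \left(0 + V\right) 1 = V 1 = V$)
$-9 + \frac{C{\left(-1,6 \right)}}{-20 + W{\left(-3 \right)}} = -9 + \frac{1}{-20 - 3} \left(-3\right) = -9 + \frac{1}{-23} \left(-3\right) = -9 - - \frac{3}{23} = -9 + \frac{3}{23} = - \frac{204}{23}$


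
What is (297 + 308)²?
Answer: 366025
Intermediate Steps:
(297 + 308)² = 605² = 366025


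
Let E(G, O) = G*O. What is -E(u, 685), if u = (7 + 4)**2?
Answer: -82885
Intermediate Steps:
u = 121 (u = 11**2 = 121)
-E(u, 685) = -121*685 = -1*82885 = -82885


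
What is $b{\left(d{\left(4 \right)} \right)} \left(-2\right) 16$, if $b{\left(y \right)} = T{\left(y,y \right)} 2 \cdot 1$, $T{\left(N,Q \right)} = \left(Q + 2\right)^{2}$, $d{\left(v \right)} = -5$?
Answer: $-576$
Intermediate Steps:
$T{\left(N,Q \right)} = \left(2 + Q\right)^{2}$
$b{\left(y \right)} = 2 \left(2 + y\right)^{2}$ ($b{\left(y \right)} = \left(2 + y\right)^{2} \cdot 2 \cdot 1 = 2 \left(2 + y\right)^{2} \cdot 1 = 2 \left(2 + y\right)^{2}$)
$b{\left(d{\left(4 \right)} \right)} \left(-2\right) 16 = 2 \left(2 - 5\right)^{2} \left(-2\right) 16 = 2 \left(-3\right)^{2} \left(-2\right) 16 = 2 \cdot 9 \left(-2\right) 16 = 18 \left(-2\right) 16 = \left(-36\right) 16 = -576$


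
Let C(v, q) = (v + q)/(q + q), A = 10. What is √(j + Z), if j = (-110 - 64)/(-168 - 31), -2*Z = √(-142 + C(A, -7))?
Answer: √(6786696 - 277207*I*√27874)/2786 ≈ 1.8575 - 1.605*I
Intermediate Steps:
C(v, q) = (q + v)/(2*q) (C(v, q) = (q + v)/((2*q)) = (q + v)*(1/(2*q)) = (q + v)/(2*q))
Z = -I*√27874/28 (Z = -√(-142 + (½)*(-7 + 10)/(-7))/2 = -√(-142 + (½)*(-⅐)*3)/2 = -√(-142 - 3/14)/2 = -I*√27874/28 ≈ -5.9627*I)
j = 174/199 (j = -174/(-199) = -174*(-1/199) = 174/199 ≈ 0.87437)
√(j + Z) = √(174/199 - I*√27874/28)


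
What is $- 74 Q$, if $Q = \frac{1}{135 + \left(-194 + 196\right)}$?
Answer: $- \frac{74}{137} \approx -0.54015$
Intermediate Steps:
$Q = \frac{1}{137}$ ($Q = \frac{1}{135 + 2} = \frac{1}{137} \approx 0.0072993$)
$- 74 Q = \left(-74\right) \frac{1}{137} = - \frac{74}{137}$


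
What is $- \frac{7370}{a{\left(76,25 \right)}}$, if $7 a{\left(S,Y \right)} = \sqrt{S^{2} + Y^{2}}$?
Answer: $- \frac{51590 \sqrt{6401}}{6401} \approx -644.82$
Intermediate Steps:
$a{\left(S,Y \right)} = \frac{\sqrt{S^{2} + Y^{2}}}{7}$
$- \frac{7370}{a{\left(76,25 \right)}} = - \frac{7370}{\frac{1}{7} \sqrt{76^{2} + 25^{2}}} = - \frac{7370}{\frac{1}{7} \sqrt{5776 + 625}} = - \frac{7370}{\frac{1}{7} \sqrt{6401}} = - 7370 \frac{7 \sqrt{6401}}{6401} = - \frac{51590 \sqrt{6401}}{6401}$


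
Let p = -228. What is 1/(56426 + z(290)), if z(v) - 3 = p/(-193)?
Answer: 193/10891025 ≈ 1.7721e-5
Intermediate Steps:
z(v) = 807/193 (z(v) = 3 - 228/(-193) = 3 - 228*(-1/193) = 3 + 228/193 = 807/193)
1/(56426 + z(290)) = 1/(56426 + 807/193) = 1/(10891025/193) = 193/10891025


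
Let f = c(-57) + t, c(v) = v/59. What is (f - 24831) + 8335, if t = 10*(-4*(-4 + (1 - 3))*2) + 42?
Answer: -942523/59 ≈ -15975.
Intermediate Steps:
t = 522 (t = 10*(-4*(-4 - 2)*2) + 42 = 10*(-(-24)*2) + 42 = 10*(-4*(-12)) + 42 = 10*48 + 42 = 480 + 42 = 522)
c(v) = v/59 (c(v) = v*(1/59) = v/59)
f = 30741/59 (f = (1/59)*(-57) + 522 = -57/59 + 522 = 30741/59 ≈ 521.03)
(f - 24831) + 8335 = (30741/59 - 24831) + 8335 = -1434288/59 + 8335 = -942523/59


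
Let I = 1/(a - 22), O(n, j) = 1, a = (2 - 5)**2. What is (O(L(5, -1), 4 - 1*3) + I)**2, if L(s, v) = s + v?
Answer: 144/169 ≈ 0.85207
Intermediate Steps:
a = 9 (a = (-3)**2 = 9)
I = -1/13 (I = 1/(9 - 22) = 1/(-13) = -1/13 ≈ -0.076923)
(O(L(5, -1), 4 - 1*3) + I)**2 = (1 - 1/13)**2 = (12/13)**2 = 144/169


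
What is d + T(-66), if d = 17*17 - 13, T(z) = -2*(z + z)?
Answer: 540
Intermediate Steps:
T(z) = -4*z
d = 276 (d = 289 - 13 = 276)
d + T(-66) = 276 - 4*(-66) = 276 + 264 = 540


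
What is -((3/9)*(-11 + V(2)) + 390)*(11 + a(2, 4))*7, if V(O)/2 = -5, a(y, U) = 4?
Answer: -40215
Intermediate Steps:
V(O) = -10 (V(O) = 2*(-5) = -10)
-((3/9)*(-11 + V(2)) + 390)*(11 + a(2, 4))*7 = -((3/9)*(-11 - 10) + 390)*(11 + 4)*7 = -((3*(⅑))*(-21) + 390)*15*7 = -((⅓)*(-21) + 390)*105 = -(-7 + 390)*105 = -383*105 = -1*40215 = -40215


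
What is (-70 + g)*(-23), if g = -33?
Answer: 2369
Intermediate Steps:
(-70 + g)*(-23) = (-70 - 33)*(-23) = -103*(-23) = 2369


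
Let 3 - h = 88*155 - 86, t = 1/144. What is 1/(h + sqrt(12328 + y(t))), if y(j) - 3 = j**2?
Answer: -280993536/3807487710719 - 144*sqrt(255695617)/3807487710719 ≈ -7.4405e-5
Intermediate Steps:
t = 1/144 ≈ 0.0069444
h = -13551 (h = 3 - (88*155 - 86) = 3 - (13640 - 86) = 3 - 1*13554 = 3 - 13554 = -13551)
y(j) = 3 + j**2
1/(h + sqrt(12328 + y(t))) = 1/(-13551 + sqrt(12328 + (3 + (1/144)**2))) = 1/(-13551 + sqrt(12328 + (3 + 1/20736))) = 1/(-13551 + sqrt(12328 + 62209/20736)) = 1/(-13551 + sqrt(255695617/20736)) = 1/(-13551 + sqrt(255695617)/144)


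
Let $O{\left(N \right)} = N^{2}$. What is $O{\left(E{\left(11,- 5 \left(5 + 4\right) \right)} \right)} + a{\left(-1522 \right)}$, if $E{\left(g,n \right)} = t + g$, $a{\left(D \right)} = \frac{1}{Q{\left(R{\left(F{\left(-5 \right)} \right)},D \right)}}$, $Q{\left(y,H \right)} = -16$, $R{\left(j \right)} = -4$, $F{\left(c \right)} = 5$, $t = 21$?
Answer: $\frac{16383}{16} \approx 1023.9$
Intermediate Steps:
$a{\left(D \right)} = - \frac{1}{16}$ ($a{\left(D \right)} = \frac{1}{-16} = - \frac{1}{16}$)
$E{\left(g,n \right)} = 21 + g$
$O{\left(E{\left(11,- 5 \left(5 + 4\right) \right)} \right)} + a{\left(-1522 \right)} = \left(21 + 11\right)^{2} - \frac{1}{16} = 32^{2} - \frac{1}{16} = 1024 - \frac{1}{16} = \frac{16383}{16}$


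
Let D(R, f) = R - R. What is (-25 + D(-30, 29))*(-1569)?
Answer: 39225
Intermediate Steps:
D(R, f) = 0
(-25 + D(-30, 29))*(-1569) = (-25 + 0)*(-1569) = -25*(-1569) = 39225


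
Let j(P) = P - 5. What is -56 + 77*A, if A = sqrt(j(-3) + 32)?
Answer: -56 + 154*sqrt(6) ≈ 321.22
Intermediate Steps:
j(P) = -5 + P
A = 2*sqrt(6) (A = sqrt((-5 - 3) + 32) = sqrt(-8 + 32) = sqrt(24) = 2*sqrt(6) ≈ 4.8990)
-56 + 77*A = -56 + 77*(2*sqrt(6)) = -56 + 154*sqrt(6)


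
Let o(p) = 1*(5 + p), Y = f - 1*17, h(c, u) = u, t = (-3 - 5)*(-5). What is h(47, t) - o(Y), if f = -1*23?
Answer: 75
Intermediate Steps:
f = -23
t = 40 (t = -8*(-5) = 40)
Y = -40 (Y = -23 - 1*17 = -23 - 17 = -40)
o(p) = 5 + p
h(47, t) - o(Y) = 40 - (5 - 40) = 40 - 1*(-35) = 40 + 35 = 75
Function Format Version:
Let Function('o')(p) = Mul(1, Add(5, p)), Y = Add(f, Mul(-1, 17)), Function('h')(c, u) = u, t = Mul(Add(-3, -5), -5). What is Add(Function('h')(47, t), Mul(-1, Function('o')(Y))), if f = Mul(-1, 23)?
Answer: 75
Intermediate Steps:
f = -23
t = 40 (t = Mul(-8, -5) = 40)
Y = -40 (Y = Add(-23, Mul(-1, 17)) = Add(-23, -17) = -40)
Function('o')(p) = Add(5, p)
Add(Function('h')(47, t), Mul(-1, Function('o')(Y))) = Add(40, Mul(-1, Add(5, -40))) = Add(40, Mul(-1, -35)) = Add(40, 35) = 75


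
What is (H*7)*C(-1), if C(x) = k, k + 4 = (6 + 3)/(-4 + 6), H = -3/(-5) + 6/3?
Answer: 91/10 ≈ 9.1000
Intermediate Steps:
H = 13/5 (H = -3*(-⅕) + 6*(⅓) = ⅗ + 2 = 13/5 ≈ 2.6000)
k = ½ (k = -4 + (6 + 3)/(-4 + 6) = -4 + 9/2 = ½ ≈ 0.50000)
C(x) = ½
(H*7)*C(-1) = ((13/5)*7)*(½) = (91/5)*(½) = 91/10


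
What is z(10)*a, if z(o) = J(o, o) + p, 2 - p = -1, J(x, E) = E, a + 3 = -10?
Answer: -169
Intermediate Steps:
a = -13 (a = -3 - 10 = -13)
p = 3 (p = 2 - 1*(-1) = 2 + 1 = 3)
z(o) = 3 + o (z(o) = o + 3 = 3 + o)
z(10)*a = (3 + 10)*(-13) = 13*(-13) = -169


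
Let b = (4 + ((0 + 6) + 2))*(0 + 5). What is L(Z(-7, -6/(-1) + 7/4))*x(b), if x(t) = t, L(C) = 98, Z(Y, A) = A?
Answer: 5880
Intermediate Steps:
b = 60 (b = (4 + (6 + 2))*5 = (4 + 8)*5 = 12*5 = 60)
L(Z(-7, -6/(-1) + 7/4))*x(b) = 98*60 = 5880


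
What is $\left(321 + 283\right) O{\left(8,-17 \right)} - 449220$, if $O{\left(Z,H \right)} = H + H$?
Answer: $-469756$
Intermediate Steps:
$O{\left(Z,H \right)} = 2 H$
$\left(321 + 283\right) O{\left(8,-17 \right)} - 449220 = \left(321 + 283\right) 2 \left(-17\right) - 449220 = 604 \left(-34\right) - 449220 = -20536 - 449220 = -469756$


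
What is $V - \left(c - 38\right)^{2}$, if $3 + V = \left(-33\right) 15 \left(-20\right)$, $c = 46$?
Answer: $9833$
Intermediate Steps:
$V = 9897$ ($V = -3 + \left(-33\right) 15 \left(-20\right) = -3 - -9900 = -3 + 9900 = 9897$)
$V - \left(c - 38\right)^{2} = 9897 - \left(46 - 38\right)^{2} = 9897 - 8^{2} = 9897 - 64 = 9833$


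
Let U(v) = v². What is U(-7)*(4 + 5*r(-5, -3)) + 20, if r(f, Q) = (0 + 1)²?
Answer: 461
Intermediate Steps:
r(f, Q) = 1 (r(f, Q) = 1² = 1)
U(-7)*(4 + 5*r(-5, -3)) + 20 = (-7)²*(4 + 5*1) + 20 = 49*(4 + 5) + 20 = 49*9 + 20 = 441 + 20 = 461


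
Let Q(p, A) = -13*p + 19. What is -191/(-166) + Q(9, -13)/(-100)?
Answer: 4421/2075 ≈ 2.1306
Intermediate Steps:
Q(p, A) = 19 - 13*p
-191/(-166) + Q(9, -13)/(-100) = -191/(-166) + (19 - 13*9)/(-100) = -191*(-1/166) + (19 - 117)*(-1/100) = 191/166 - 98*(-1/100) = 191/166 + 49/50 = 4421/2075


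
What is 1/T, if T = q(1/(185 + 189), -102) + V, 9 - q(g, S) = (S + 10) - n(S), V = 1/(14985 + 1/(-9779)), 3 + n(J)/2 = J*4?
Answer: -146538314/105654114615 ≈ -0.0013870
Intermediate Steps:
n(J) = -6 + 8*J (n(J) = -6 + 2*(J*4) = -6 + 2*(4*J) = -6 + 8*J)
V = 9779/146538314 (V = 1/(14985 - 1/9779) = 1/(146538314/9779) = 9779/146538314 ≈ 6.6733e-5)
q(g, S) = -7 + 7*S (q(g, S) = 9 - ((S + 10) - (-6 + 8*S)) = 9 - ((10 + S) + (6 - 8*S)) = 9 - (16 - 7*S) = 9 + (-16 + 7*S) = -7 + 7*S)
T = -105654114615/146538314 (T = (-7 + 7*(-102)) + 9779/146538314 = (-7 - 714) + 9779/146538314 = -721 + 9779/146538314 = -105654114615/146538314 ≈ -721.00)
1/T = 1/(-105654114615/146538314) = -146538314/105654114615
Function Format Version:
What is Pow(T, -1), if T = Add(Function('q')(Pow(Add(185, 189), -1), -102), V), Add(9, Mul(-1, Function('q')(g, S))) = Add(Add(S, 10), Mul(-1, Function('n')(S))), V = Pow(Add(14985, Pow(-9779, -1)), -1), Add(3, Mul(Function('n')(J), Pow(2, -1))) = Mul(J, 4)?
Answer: Rational(-146538314, 105654114615) ≈ -0.0013870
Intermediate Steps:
Function('n')(J) = Add(-6, Mul(8, J)) (Function('n')(J) = Add(-6, Mul(2, Mul(J, 4))) = Add(-6, Mul(2, Mul(4, J))) = Add(-6, Mul(8, J)))
V = Rational(9779, 146538314) (V = Pow(Add(14985, Rational(-1, 9779)), -1) = Pow(Rational(146538314, 9779), -1) = Rational(9779, 146538314) ≈ 6.6733e-5)
Function('q')(g, S) = Add(-7, Mul(7, S)) (Function('q')(g, S) = Add(9, Mul(-1, Add(Add(S, 10), Mul(-1, Add(-6, Mul(8, S)))))) = Add(9, Mul(-1, Add(Add(10, S), Add(6, Mul(-8, S))))) = Add(9, Mul(-1, Add(16, Mul(-7, S)))) = Add(9, Add(-16, Mul(7, S))) = Add(-7, Mul(7, S)))
T = Rational(-105654114615, 146538314) (T = Add(Add(-7, Mul(7, -102)), Rational(9779, 146538314)) = Add(Add(-7, -714), Rational(9779, 146538314)) = Add(-721, Rational(9779, 146538314)) = Rational(-105654114615, 146538314) ≈ -721.00)
Pow(T, -1) = Pow(Rational(-105654114615, 146538314), -1) = Rational(-146538314, 105654114615)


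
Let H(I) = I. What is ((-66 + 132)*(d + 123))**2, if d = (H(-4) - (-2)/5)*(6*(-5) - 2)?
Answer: 6178903236/25 ≈ 2.4716e+8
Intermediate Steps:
d = 576/5 (d = (-4 - (-2)/5)*(6*(-5) - 2) = (-4 - (-2)/5)*(-30 - 2) = (-4 - 1*(-2/5))*(-32) = (-4 + 2/5)*(-32) = -18/5*(-32) = 576/5 ≈ 115.20)
((-66 + 132)*(d + 123))**2 = ((-66 + 132)*(576/5 + 123))**2 = (66*(1191/5))**2 = (78606/5)**2 = 6178903236/25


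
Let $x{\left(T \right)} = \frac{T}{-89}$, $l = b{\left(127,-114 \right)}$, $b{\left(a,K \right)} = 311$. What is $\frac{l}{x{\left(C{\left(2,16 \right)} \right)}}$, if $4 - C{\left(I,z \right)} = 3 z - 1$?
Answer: $\frac{27679}{43} \approx 643.7$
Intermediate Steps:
$C{\left(I,z \right)} = 5 - 3 z$ ($C{\left(I,z \right)} = 4 - \left(3 z - 1\right) = 4 - \left(-1 + 3 z\right) = 5 - 3 z$)
$l = 311$
$x{\left(T \right)} = - \frac{T}{89}$ ($x{\left(T \right)} = T \left(- \frac{1}{89}\right) = - \frac{T}{89}$)
$\frac{l}{x{\left(C{\left(2,16 \right)} \right)}} = \frac{311}{\left(- \frac{1}{89}\right) \left(5 - 48\right)} = \frac{311}{\left(- \frac{1}{89}\right) \left(-43\right)} = \frac{311}{\frac{43}{89}} = 311 \cdot \frac{89}{43} = \frac{27679}{43}$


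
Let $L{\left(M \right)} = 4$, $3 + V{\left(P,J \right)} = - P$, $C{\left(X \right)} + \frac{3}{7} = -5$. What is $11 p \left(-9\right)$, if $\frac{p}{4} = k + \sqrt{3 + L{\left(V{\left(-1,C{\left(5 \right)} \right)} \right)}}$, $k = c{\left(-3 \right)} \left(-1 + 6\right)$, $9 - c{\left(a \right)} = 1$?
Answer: $-15840 - 396 \sqrt{7} \approx -16888.0$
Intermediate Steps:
$c{\left(a \right)} = 8$ ($c{\left(a \right)} = 9 - 1 = 8$)
$C{\left(X \right)} = - \frac{38}{7}$ ($C{\left(X \right)} = - \frac{3}{7} - 5 = - \frac{38}{7}$)
$V{\left(P,J \right)} = -3 - P$
$k = 40$ ($k = 8 \left(-1 + 6\right) = 8 \cdot 5 = 40$)
$p = 160 + 4 \sqrt{7}$ ($p = 4 \left(40 + \sqrt{3 + 4}\right) = 4 \left(40 + \sqrt{7}\right) = 160 + 4 \sqrt{7} \approx 170.58$)
$11 p \left(-9\right) = 11 \left(160 + 4 \sqrt{7}\right) \left(-9\right) = \left(1760 + 44 \sqrt{7}\right) \left(-9\right) = -15840 - 396 \sqrt{7}$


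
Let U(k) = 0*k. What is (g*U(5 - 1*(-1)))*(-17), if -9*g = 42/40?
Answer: 0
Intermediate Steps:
U(k) = 0
g = -7/60 (g = -14/(3*40) = -⅑*21/20 = -7/60 ≈ -0.11667)
(g*U(5 - 1*(-1)))*(-17) = -7/60*0*(-17) = 0*(-17) = 0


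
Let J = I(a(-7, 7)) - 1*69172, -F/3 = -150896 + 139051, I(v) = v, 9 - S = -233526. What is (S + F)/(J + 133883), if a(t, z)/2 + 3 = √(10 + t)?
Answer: 17410174350/4186737013 - 538140*√3/4186737013 ≈ 4.1582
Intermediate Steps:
a(t, z) = -6 + 2*√(10 + t)
S = 233535 (S = 9 - 1*(-233526) = 9 + 233526 = 233535)
F = 35535 (F = -3*(-150896 + 139051) = -3*(-11845) = 35535)
J = -69178 + 2*√3 (J = (-6 + 2*√(10 - 7)) - 1*69172 = (-6 + 2*√3) - 69172 = -69178 + 2*√3 ≈ -69175.)
(S + F)/(J + 133883) = (233535 + 35535)/((-69178 + 2*√3) + 133883) = 269070/(64705 + 2*√3)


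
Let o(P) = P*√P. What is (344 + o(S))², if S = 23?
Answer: 130503 + 15824*√23 ≈ 2.0639e+5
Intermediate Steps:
o(P) = P^(3/2)
(344 + o(S))² = (344 + 23^(3/2))² = (344 + 23*√23)²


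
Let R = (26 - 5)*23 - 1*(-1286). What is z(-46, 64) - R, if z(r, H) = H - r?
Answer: -1659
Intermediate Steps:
R = 1769 (R = 21*23 + 1286 = 483 + 1286 = 1769)
z(-46, 64) - R = (64 - 1*(-46)) - 1*1769 = (64 + 46) - 1769 = 110 - 1769 = -1659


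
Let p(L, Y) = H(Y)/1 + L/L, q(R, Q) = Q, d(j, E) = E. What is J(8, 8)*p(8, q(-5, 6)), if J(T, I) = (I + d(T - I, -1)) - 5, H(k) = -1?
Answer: 0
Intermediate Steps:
J(T, I) = -6 + I (J(T, I) = (I - 1) - 5 = (-1 + I) - 5 = -6 + I)
p(L, Y) = 0 (p(L, Y) = -1/1 + L/L = -1*1 + 1 = -1 + 1 = 0)
J(8, 8)*p(8, q(-5, 6)) = (-6 + 8)*0 = 2*0 = 0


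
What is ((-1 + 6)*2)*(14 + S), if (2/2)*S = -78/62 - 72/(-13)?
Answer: 73670/403 ≈ 182.80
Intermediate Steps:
S = 1725/403 (S = -78/62 - 72/(-13) = -78*1/62 - 72*(-1/13) = -39/31 + 72/13 = 1725/403 ≈ 4.2804)
((-1 + 6)*2)*(14 + S) = ((-1 + 6)*2)*(14 + 1725/403) = (5*2)*(7367/403) = 10*(7367/403) = 73670/403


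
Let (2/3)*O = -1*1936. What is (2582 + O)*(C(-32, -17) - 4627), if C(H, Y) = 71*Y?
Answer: 1878548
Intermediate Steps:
O = -2904 (O = 3*(-1*1936)/2 = (3/2)*(-1936) = -2904)
(2582 + O)*(C(-32, -17) - 4627) = (2582 - 2904)*(71*(-17) - 4627) = -322*(-1207 - 4627) = -322*(-5834) = 1878548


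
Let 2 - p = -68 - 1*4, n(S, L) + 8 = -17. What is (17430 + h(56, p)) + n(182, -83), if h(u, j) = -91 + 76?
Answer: 17390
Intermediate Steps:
n(S, L) = -25 (n(S, L) = -8 - 17 = -25)
p = 74 (p = 2 - (-68 - 1*4) = 2 - (-68 - 4) = 2 - 1*(-72) = 2 + 72 = 74)
h(u, j) = -15
(17430 + h(56, p)) + n(182, -83) = (17430 - 15) - 25 = 17415 - 25 = 17390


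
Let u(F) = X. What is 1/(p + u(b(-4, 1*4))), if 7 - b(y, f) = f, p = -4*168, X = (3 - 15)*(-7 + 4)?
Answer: -1/636 ≈ -0.0015723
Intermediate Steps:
X = 36 (X = -12*(-3) = 36)
p = -672
b(y, f) = 7 - f
u(F) = 36
1/(p + u(b(-4, 1*4))) = 1/(-672 + 36) = 1/(-636) = -1/636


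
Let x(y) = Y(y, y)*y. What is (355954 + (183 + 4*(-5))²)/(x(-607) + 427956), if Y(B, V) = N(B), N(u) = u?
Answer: 382523/796405 ≈ 0.48031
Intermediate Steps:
Y(B, V) = B
x(y) = y² (x(y) = y*y = y²)
(355954 + (183 + 4*(-5))²)/(x(-607) + 427956) = (355954 + (183 + 4*(-5))²)/((-607)² + 427956) = (355954 + (183 - 20)²)/(368449 + 427956) = (355954 + 163²)/796405 = (355954 + 26569)*(1/796405) = 382523*(1/796405) = 382523/796405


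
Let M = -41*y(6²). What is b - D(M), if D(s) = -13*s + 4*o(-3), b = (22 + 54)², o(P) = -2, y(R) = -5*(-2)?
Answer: 454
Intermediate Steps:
y(R) = 10
b = 5776 (b = 76² = 5776)
M = -410 (M = -41*10 = -410)
D(s) = -8 - 13*s (D(s) = -13*s + 4*(-2) = -13*s - 8 = -8 - 13*s)
b - D(M) = 5776 - (-8 - 13*(-410)) = 5776 - (-8 + 5330) = 5776 - 1*5322 = 5776 - 5322 = 454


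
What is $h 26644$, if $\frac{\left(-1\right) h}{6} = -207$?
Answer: $33091848$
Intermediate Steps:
$h = 1242$ ($h = \left(-6\right) \left(-207\right) = 1242$)
$h 26644 = 1242 \cdot 26644 = 33091848$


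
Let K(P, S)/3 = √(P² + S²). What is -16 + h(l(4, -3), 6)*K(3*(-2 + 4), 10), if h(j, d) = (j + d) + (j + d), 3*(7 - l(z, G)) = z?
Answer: -16 + 140*√34 ≈ 800.33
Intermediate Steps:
l(z, G) = 7 - z/3
K(P, S) = 3*√(P² + S²)
h(j, d) = 2*d + 2*j (h(j, d) = (d + j) + (d + j) = 2*d + 2*j)
-16 + h(l(4, -3), 6)*K(3*(-2 + 4), 10) = -16 + (2*6 + 2*(7 - ⅓*4))*(3*√((3*(-2 + 4))² + 10²)) = -16 + (12 + 2*(7 - 4/3))*(3*√((3*2)² + 100)) = -16 + (12 + 2*(17/3))*(3*√(6² + 100)) = -16 + (12 + 34/3)*(3*√(36 + 100)) = -16 + 70*(3*√136)/3 = -16 + 70*(3*(2*√34))/3 = -16 + 70*(6*√34)/3 = -16 + 140*√34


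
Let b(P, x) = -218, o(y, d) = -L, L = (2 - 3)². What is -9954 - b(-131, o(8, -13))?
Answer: -9736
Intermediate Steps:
L = 1 (L = (-1)² = 1)
o(y, d) = -1 (o(y, d) = -1*1 = -1)
-9954 - b(-131, o(8, -13)) = -9954 - 1*(-218) = -9954 + 218 = -9736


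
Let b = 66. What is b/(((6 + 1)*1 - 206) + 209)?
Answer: 33/5 ≈ 6.6000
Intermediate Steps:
b/(((6 + 1)*1 - 206) + 209) = 66/(((6 + 1)*1 - 206) + 209) = 66/((7*1 - 206) + 209) = 66/((7 - 206) + 209) = 66/(-199 + 209) = 66/10 = 66*(⅒) = 33/5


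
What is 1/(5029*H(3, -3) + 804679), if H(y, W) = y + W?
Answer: 1/804679 ≈ 1.2427e-6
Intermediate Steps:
H(y, W) = W + y
1/(5029*H(3, -3) + 804679) = 1/(5029*(-3 + 3) + 804679) = 1/(5029*0 + 804679) = 1/(0 + 804679) = 1/804679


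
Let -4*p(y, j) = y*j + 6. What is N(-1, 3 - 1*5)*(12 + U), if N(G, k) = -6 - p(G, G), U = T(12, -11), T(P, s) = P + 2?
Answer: -221/2 ≈ -110.50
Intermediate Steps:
p(y, j) = -3/2 - j*y/4 (p(y, j) = -(y*j + 6)/4 = -(j*y + 6)/4 = -(6 + j*y)/4 = -3/2 - j*y/4)
T(P, s) = 2 + P
U = 14 (U = 2 + 12 = 14)
N(G, k) = -9/2 + G²/4 (N(G, k) = -6 - (-3/2 - G*G/4) = -6 - (-3/2 - G²/4) = -6 + (3/2 + G²/4) = -9/2 + G²/4)
N(-1, 3 - 1*5)*(12 + U) = (-9/2 + (¼)*(-1)²)*(12 + 14) = (-9/2 + (¼)*1)*26 = (-9/2 + ¼)*26 = -17/4*26 = -221/2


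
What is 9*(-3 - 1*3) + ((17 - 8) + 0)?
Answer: -45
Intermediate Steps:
9*(-3 - 1*3) + ((17 - 8) + 0) = 9*(-3 - 3) + (9 + 0) = 9*(-6) + 9 = -54 + 9 = -45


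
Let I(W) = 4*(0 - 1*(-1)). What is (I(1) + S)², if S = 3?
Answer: 49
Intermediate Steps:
I(W) = 4 (I(W) = 4*(0 + 1) = 4*1 = 4)
(I(1) + S)² = (4 + 3)² = 7² = 49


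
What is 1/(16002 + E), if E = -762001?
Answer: -1/745999 ≈ -1.3405e-6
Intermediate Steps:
1/(16002 + E) = 1/(16002 - 762001) = 1/(-745999) = -1/745999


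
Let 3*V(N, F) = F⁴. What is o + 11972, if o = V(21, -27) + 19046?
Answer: 208165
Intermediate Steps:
V(N, F) = F⁴/3
o = 196193 (o = (⅓)*(-27)⁴ + 19046 = (⅓)*531441 + 19046 = 177147 + 19046 = 196193)
o + 11972 = 196193 + 11972 = 208165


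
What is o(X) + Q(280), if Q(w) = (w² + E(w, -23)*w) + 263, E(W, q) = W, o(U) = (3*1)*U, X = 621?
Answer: 158926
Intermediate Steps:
o(U) = 3*U
Q(w) = 263 + 2*w² (Q(w) = (w² + w*w) + 263 = (w² + w²) + 263 = 2*w² + 263 = 263 + 2*w²)
o(X) + Q(280) = 3*621 + (263 + 2*280²) = 1863 + (263 + 2*78400) = 1863 + (263 + 156800) = 1863 + 157063 = 158926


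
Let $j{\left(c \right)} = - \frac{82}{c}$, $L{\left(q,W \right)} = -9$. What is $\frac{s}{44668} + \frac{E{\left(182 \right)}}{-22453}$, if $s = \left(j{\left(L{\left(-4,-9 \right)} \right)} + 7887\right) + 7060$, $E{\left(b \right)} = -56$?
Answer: $\frac{3044798737}{9026375436} \approx 0.33732$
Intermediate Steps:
$s = \frac{134605}{9}$ ($s = \left(- \frac{82}{-9} + 7887\right) + 7060 = \left(\left(-82\right) \left(- \frac{1}{9}\right) + 7887\right) + 7060 = \left(\frac{82}{9} + 7887\right) + 7060 = \frac{71065}{9} + 7060 = \frac{134605}{9} \approx 14956.0$)
$\frac{s}{44668} + \frac{E{\left(182 \right)}}{-22453} = \frac{134605}{9 \cdot 44668} - \frac{56}{-22453} = \frac{134605}{9} \cdot \frac{1}{44668} - - \frac{56}{22453} = \frac{134605}{402012} + \frac{56}{22453} = \frac{3044798737}{9026375436}$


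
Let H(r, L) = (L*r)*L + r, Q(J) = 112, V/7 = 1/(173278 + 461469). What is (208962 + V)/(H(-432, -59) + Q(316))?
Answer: -132638002621/954730579664 ≈ -0.13893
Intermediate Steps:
V = 7/634747 (V = 7/(173278 + 461469) = 7/634747 ≈ 1.1028e-5)
H(r, L) = r + r*L² (H(r, L) = r*L² + r = r + r*L²)
(208962 + V)/(H(-432, -59) + Q(316)) = (208962 + 7/634747)/(-432*(1 + (-59)²) + 112) = 132638002621/(634747*(-432*(1 + 3481) + 112)) = 132638002621/(634747*(-432*3482 + 112)) = 132638002621/(634747*(-1504224 + 112)) = (132638002621/634747)/(-1504112) = (132638002621/634747)*(-1/1504112) = -132638002621/954730579664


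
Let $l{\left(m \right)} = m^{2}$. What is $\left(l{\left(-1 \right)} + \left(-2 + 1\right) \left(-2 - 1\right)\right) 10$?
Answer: $40$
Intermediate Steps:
$\left(l{\left(-1 \right)} + \left(-2 + 1\right) \left(-2 - 1\right)\right) 10 = \left(\left(-1\right)^{2} + \left(-2 + 1\right) \left(-2 - 1\right)\right) 10 = \left(1 - -3\right) 10 = \left(1 + 3\right) 10 = 4 \cdot 10 = 40$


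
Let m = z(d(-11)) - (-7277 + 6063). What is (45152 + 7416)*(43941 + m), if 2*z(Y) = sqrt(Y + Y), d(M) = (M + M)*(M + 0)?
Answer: 2374286288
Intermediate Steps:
d(M) = 2*M**2 (d(M) = (2*M)*M = 2*M**2)
z(Y) = sqrt(2)*sqrt(Y)/2 (z(Y) = sqrt(Y + Y)/2 = sqrt(2*Y)/2 = (sqrt(2)*sqrt(Y))/2 = sqrt(2)*sqrt(Y)/2)
m = 1225 (m = sqrt(2)*sqrt(2*(-11)**2)/2 - (-7277 + 6063) = sqrt(2)*sqrt(2*121)/2 - 1*(-1214) = sqrt(2)*sqrt(242)/2 + 1214 = sqrt(2)*(11*sqrt(2))/2 + 1214 = 11 + 1214 = 1225)
(45152 + 7416)*(43941 + m) = (45152 + 7416)*(43941 + 1225) = 52568*45166 = 2374286288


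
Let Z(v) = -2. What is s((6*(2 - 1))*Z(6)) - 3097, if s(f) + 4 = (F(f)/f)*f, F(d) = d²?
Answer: -2957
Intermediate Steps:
s(f) = -4 + f² (s(f) = -4 + (f²/f)*f = -4 + f*f = -4 + f²)
s((6*(2 - 1))*Z(6)) - 3097 = (-4 + ((6*(2 - 1))*(-2))²) - 3097 = (-4 + ((6*1)*(-2))²) - 3097 = (-4 + (6*(-2))²) - 3097 = (-4 + (-12)²) - 3097 = (-4 + 144) - 3097 = 140 - 3097 = -2957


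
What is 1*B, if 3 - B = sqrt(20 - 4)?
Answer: -1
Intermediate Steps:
B = -1 (B = 3 - sqrt(20 - 4) = 3 - sqrt(16) = 3 - 1*4 = 3 - 4 = -1)
1*B = 1*(-1) = -1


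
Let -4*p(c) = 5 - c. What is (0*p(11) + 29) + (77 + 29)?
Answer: 135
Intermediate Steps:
p(c) = -5/4 + c/4 (p(c) = -(5 - c)/4 = -5/4 + c/4)
(0*p(11) + 29) + (77 + 29) = (0*(-5/4 + (¼)*11) + 29) + (77 + 29) = (0*(-5/4 + 11/4) + 29) + 106 = (0*(3/2) + 29) + 106 = (0 + 29) + 106 = 29 + 106 = 135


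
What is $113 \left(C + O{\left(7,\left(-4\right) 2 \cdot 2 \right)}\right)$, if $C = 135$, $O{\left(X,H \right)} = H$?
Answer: $13447$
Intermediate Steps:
$113 \left(C + O{\left(7,\left(-4\right) 2 \cdot 2 \right)}\right) = 113 \left(135 + \left(-4\right) 2 \cdot 2\right) = 113 \left(135 - 16\right) = 113 \cdot 119 = 13447$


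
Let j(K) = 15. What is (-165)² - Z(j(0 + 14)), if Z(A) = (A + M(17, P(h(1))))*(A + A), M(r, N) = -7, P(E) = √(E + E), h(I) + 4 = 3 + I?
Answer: 26985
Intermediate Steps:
h(I) = -1 + I (h(I) = -4 + (3 + I) = -1 + I)
P(E) = √2*√E (P(E) = √(2*E) = √2*√E)
Z(A) = 2*A*(-7 + A) (Z(A) = (A - 7)*(A + A) = (-7 + A)*(2*A) = 2*A*(-7 + A))
(-165)² - Z(j(0 + 14)) = (-165)² - 2*15*(-7 + 15) = 27225 - 2*15*8 = 27225 - 1*240 = 27225 - 240 = 26985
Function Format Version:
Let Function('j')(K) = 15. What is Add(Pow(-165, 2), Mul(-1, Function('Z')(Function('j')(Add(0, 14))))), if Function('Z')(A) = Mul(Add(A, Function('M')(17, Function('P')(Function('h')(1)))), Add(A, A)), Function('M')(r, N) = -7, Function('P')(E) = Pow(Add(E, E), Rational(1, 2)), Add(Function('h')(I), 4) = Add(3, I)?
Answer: 26985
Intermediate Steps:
Function('h')(I) = Add(-1, I) (Function('h')(I) = Add(-4, Add(3, I)) = Add(-1, I))
Function('P')(E) = Mul(Pow(2, Rational(1, 2)), Pow(E, Rational(1, 2))) (Function('P')(E) = Pow(Mul(2, E), Rational(1, 2)) = Mul(Pow(2, Rational(1, 2)), Pow(E, Rational(1, 2))))
Function('Z')(A) = Mul(2, A, Add(-7, A)) (Function('Z')(A) = Mul(Add(A, -7), Add(A, A)) = Mul(Add(-7, A), Mul(2, A)) = Mul(2, A, Add(-7, A)))
Add(Pow(-165, 2), Mul(-1, Function('Z')(Function('j')(Add(0, 14))))) = Add(Pow(-165, 2), Mul(-1, Mul(2, 15, Add(-7, 15)))) = Add(27225, Mul(-1, Mul(2, 15, 8))) = Add(27225, Mul(-1, 240)) = Add(27225, -240) = 26985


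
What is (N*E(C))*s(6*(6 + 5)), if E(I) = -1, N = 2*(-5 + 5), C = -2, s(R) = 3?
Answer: 0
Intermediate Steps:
N = 0 (N = 2*0 = 0)
(N*E(C))*s(6*(6 + 5)) = (0*(-1))*3 = 0*3 = 0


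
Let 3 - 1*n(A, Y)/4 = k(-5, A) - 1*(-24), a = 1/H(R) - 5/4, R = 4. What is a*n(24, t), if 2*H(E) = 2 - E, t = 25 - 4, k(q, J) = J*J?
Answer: 5373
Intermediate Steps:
k(q, J) = J**2
t = 21
H(E) = 1 - E/2 (H(E) = (2 - E)/2 = 1 - E/2)
a = -9/4 (a = 1/(1 - 1/2*4) - 5/4 = 1/(1 - 2) - 5*1/4 = 1/(-1) - 5/4 = 1*(-1) - 5/4 = -1 - 5/4 = -9/4 ≈ -2.2500)
n(A, Y) = -84 - 4*A**2 (n(A, Y) = 12 - 4*(A**2 - 1*(-24)) = 12 - 4*(A**2 + 24) = 12 - 4*(24 + A**2) = 12 + (-96 - 4*A**2) = -84 - 4*A**2)
a*n(24, t) = -9*(-84 - 4*24**2)/4 = -9*(-84 - 4*576)/4 = -9*(-84 - 2304)/4 = -9/4*(-2388) = 5373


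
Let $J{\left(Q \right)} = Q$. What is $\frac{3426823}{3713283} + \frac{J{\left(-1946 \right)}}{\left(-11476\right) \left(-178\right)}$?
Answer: $\frac{3496420622213}{3792613578012} \approx 0.9219$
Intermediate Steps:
$\frac{3426823}{3713283} + \frac{J{\left(-1946 \right)}}{\left(-11476\right) \left(-178\right)} = \frac{3426823}{3713283} - \frac{1946}{\left(-11476\right) \left(-178\right)} = 3426823 \cdot \frac{1}{3713283} - \frac{1946}{2042728} = \frac{3426823}{3713283} - \frac{973}{1021364} = \frac{3496420622213}{3792613578012}$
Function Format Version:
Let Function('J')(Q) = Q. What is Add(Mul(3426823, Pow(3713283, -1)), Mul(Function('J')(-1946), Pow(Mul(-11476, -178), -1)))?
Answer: Rational(3496420622213, 3792613578012) ≈ 0.92190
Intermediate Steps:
Add(Mul(3426823, Pow(3713283, -1)), Mul(Function('J')(-1946), Pow(Mul(-11476, -178), -1))) = Add(Mul(3426823, Pow(3713283, -1)), Mul(-1946, Pow(Mul(-11476, -178), -1))) = Add(Mul(3426823, Rational(1, 3713283)), Mul(-1946, Pow(2042728, -1))) = Add(Rational(3426823, 3713283), Mul(-1946, Rational(1, 2042728))) = Add(Rational(3426823, 3713283), Rational(-973, 1021364)) = Rational(3496420622213, 3792613578012)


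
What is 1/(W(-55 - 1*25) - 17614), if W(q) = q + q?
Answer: -1/17774 ≈ -5.6262e-5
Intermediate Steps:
W(q) = 2*q
1/(W(-55 - 1*25) - 17614) = 1/(2*(-55 - 1*25) - 17614) = 1/(2*(-55 - 25) - 17614) = 1/(2*(-80) - 17614) = 1/(-160 - 17614) = 1/(-17774) = -1/17774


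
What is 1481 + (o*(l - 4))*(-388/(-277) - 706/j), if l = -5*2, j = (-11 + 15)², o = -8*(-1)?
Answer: 1735715/277 ≈ 6266.1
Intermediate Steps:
o = 8
j = 16 (j = 4² = 16)
l = -10
1481 + (o*(l - 4))*(-388/(-277) - 706/j) = 1481 + (8*(-10 - 4))*(-388/(-277) - 706/16) = 1481 + (8*(-14))*(-388*(-1/277) - 706*1/16) = 1481 - 112*(388/277 - 353/8) = 1481 - 112*(-94677/2216) = 1481 + 1325478/277 = 1735715/277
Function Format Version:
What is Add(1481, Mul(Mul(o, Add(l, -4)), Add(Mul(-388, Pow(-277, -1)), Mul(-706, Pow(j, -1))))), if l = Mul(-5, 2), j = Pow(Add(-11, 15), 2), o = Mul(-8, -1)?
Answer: Rational(1735715, 277) ≈ 6266.1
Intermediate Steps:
o = 8
j = 16 (j = Pow(4, 2) = 16)
l = -10
Add(1481, Mul(Mul(o, Add(l, -4)), Add(Mul(-388, Pow(-277, -1)), Mul(-706, Pow(j, -1))))) = Add(1481, Mul(Mul(8, Add(-10, -4)), Add(Mul(-388, Pow(-277, -1)), Mul(-706, Pow(16, -1))))) = Add(1481, Mul(Mul(8, -14), Add(Mul(-388, Rational(-1, 277)), Mul(-706, Rational(1, 16))))) = Add(1481, Mul(-112, Add(Rational(388, 277), Rational(-353, 8)))) = Add(1481, Mul(-112, Rational(-94677, 2216))) = Add(1481, Rational(1325478, 277)) = Rational(1735715, 277)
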